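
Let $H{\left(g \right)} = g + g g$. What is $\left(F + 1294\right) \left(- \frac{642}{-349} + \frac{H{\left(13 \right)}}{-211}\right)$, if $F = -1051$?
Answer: $\frac{17482392}{73639} \approx 237.41$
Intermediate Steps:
$H{\left(g \right)} = g + g^{2}$
$\left(F + 1294\right) \left(- \frac{642}{-349} + \frac{H{\left(13 \right)}}{-211}\right) = \left(-1051 + 1294\right) \left(- \frac{642}{-349} + \frac{13 \left(1 + 13\right)}{-211}\right) = 243 \left(\left(-642\right) \left(- \frac{1}{349}\right) + 13 \cdot 14 \left(- \frac{1}{211}\right)\right) = 243 \left(\frac{642}{349} + 182 \left(- \frac{1}{211}\right)\right) = 243 \left(\frac{642}{349} - \frac{182}{211}\right) = 243 \cdot \frac{71944}{73639} = \frac{17482392}{73639}$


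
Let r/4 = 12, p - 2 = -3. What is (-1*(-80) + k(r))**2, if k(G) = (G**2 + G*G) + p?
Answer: 21967969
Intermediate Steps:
p = -1 (p = 2 - 3 = -1)
r = 48 (r = 4*12 = 48)
k(G) = -1 + 2*G**2 (k(G) = (G**2 + G*G) - 1 = (G**2 + G**2) - 1 = 2*G**2 - 1 = -1 + 2*G**2)
(-1*(-80) + k(r))**2 = (-1*(-80) + (-1 + 2*48**2))**2 = (80 + (-1 + 2*2304))**2 = (80 + (-1 + 4608))**2 = (80 + 4607)**2 = 4687**2 = 21967969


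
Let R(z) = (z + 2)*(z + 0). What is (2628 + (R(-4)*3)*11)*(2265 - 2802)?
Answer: -1553004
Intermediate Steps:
R(z) = z*(2 + z) (R(z) = (2 + z)*z = z*(2 + z))
(2628 + (R(-4)*3)*11)*(2265 - 2802) = (2628 + (-4*(2 - 4)*3)*11)*(2265 - 2802) = (2628 + (-4*(-2)*3)*11)*(-537) = (2628 + (8*3)*11)*(-537) = (2628 + 24*11)*(-537) = (2628 + 264)*(-537) = 2892*(-537) = -1553004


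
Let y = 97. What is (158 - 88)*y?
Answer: 6790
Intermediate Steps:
(158 - 88)*y = (158 - 88)*97 = 70*97 = 6790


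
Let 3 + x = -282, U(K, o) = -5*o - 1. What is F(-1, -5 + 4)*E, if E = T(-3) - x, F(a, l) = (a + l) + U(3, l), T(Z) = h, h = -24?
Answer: 522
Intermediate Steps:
U(K, o) = -1 - 5*o
x = -285 (x = -3 - 282 = -285)
T(Z) = -24
F(a, l) = -1 + a - 4*l (F(a, l) = (a + l) + (-1 - 5*l) = -1 + a - 4*l)
E = 261 (E = -24 - 1*(-285) = -24 + 285 = 261)
F(-1, -5 + 4)*E = (-1 - 1 - 4*(-5 + 4))*261 = (-1 - 1 - 4*(-1))*261 = (-1 - 1 + 4)*261 = 2*261 = 522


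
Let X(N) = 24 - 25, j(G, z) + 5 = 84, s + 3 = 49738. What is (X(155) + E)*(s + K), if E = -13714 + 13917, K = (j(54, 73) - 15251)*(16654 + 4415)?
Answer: -64561044866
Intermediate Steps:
s = 49735 (s = -3 + 49738 = 49735)
j(G, z) = 79 (j(G, z) = -5 + 84 = 79)
X(N) = -1
K = -319658868 (K = (79 - 15251)*(16654 + 4415) = -15172*21069 = -319658868)
E = 203
(X(155) + E)*(s + K) = (-1 + 203)*(49735 - 319658868) = 202*(-319609133) = -64561044866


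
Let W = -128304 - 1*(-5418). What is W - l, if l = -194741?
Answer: 71855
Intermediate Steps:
W = -122886 (W = -128304 + 5418 = -122886)
W - l = -122886 - 1*(-194741) = -122886 + 194741 = 71855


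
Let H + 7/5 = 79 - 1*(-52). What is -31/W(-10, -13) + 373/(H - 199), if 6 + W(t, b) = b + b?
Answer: -48923/11104 ≈ -4.4059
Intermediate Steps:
W(t, b) = -6 + 2*b (W(t, b) = -6 + (b + b) = -6 + 2*b)
H = 648/5 (H = -7/5 + (79 - 1*(-52)) = -7/5 + (79 + 52) = -7/5 + 131 = 648/5 ≈ 129.60)
-31/W(-10, -13) + 373/(H - 199) = -31/(-6 + 2*(-13)) + 373/(648/5 - 199) = -31/(-6 - 26) + 373/(-347/5) = -31/(-32) + 373*(-5/347) = -31*(-1/32) - 1865/347 = 31/32 - 1865/347 = -48923/11104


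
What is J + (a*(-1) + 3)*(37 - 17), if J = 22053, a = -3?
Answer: 22173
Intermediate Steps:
J + (a*(-1) + 3)*(37 - 17) = 22053 + (-3*(-1) + 3)*(37 - 17) = 22053 + (3 + 3)*20 = 22053 + 6*20 = 22053 + 120 = 22173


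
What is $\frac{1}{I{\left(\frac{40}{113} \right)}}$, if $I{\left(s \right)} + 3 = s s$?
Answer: $- \frac{12769}{36707} \approx -0.34786$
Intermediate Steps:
$I{\left(s \right)} = -3 + s^{2}$ ($I{\left(s \right)} = -3 + s s = -3 + s^{2}$)
$\frac{1}{I{\left(\frac{40}{113} \right)}} = \frac{1}{-3 + \left(\frac{40}{113}\right)^{2}} = \frac{1}{-3 + \frac{1600}{12769}} = \frac{1}{- \frac{36707}{12769}} = - \frac{12769}{36707}$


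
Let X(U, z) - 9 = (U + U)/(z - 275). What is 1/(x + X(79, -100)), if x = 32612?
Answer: 375/12232717 ≈ 3.0655e-5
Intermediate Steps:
X(U, z) = 9 + 2*U/(-275 + z) (X(U, z) = 9 + (U + U)/(z - 275) = 9 + (2*U)/(-275 + z) = 9 + 2*U/(-275 + z))
1/(x + X(79, -100)) = 1/(32612 + (-2475 + 2*79 + 9*(-100))/(-275 - 100)) = 1/(32612 + (-2475 + 158 - 900)/(-375)) = 1/(32612 - 1/375*(-3217)) = 1/(32612 + 3217/375) = 1/(12232717/375) = 375/12232717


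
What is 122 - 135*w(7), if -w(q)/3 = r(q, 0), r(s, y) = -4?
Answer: -1498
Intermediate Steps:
w(q) = 12 (w(q) = -3*(-4) = 12)
122 - 135*w(7) = 122 - 135*12 = 122 - 1620 = -1498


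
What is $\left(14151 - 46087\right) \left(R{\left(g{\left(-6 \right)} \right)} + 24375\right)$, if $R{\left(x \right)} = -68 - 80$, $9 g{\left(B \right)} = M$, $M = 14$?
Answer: $-773713472$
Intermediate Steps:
$g{\left(B \right)} = \frac{14}{9}$ ($g{\left(B \right)} = \frac{1}{9} \cdot 14 = \frac{14}{9}$)
$R{\left(x \right)} = -148$ ($R{\left(x \right)} = -68 - 80 = -148$)
$\left(14151 - 46087\right) \left(R{\left(g{\left(-6 \right)} \right)} + 24375\right) = \left(14151 - 46087\right) \left(-148 + 24375\right) = \left(-31936\right) 24227 = -773713472$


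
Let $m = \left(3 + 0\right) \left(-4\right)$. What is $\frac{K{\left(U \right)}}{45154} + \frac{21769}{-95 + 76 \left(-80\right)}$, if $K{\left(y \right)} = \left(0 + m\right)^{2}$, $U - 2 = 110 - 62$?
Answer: $- \frac{491034113}{139412975} \approx -3.5222$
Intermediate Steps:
$m = -12$ ($m = 3 \left(-4\right) = -12$)
$U = 50$ ($U = 2 + \left(110 - 62\right) = 2 + 48 = 50$)
$K{\left(y \right)} = 144$ ($K{\left(y \right)} = \left(0 - 12\right)^{2} = \left(-12\right)^{2} = 144$)
$\frac{K{\left(U \right)}}{45154} + \frac{21769}{-95 + 76 \left(-80\right)} = \frac{144}{45154} + \frac{21769}{-95 + 76 \left(-80\right)} = 144 \cdot \frac{1}{45154} + \frac{21769}{-95 - 6080} = \frac{72}{22577} + \frac{21769}{-6175} = \frac{72}{22577} + 21769 \left(- \frac{1}{6175}\right) = \frac{72}{22577} - \frac{21769}{6175} = - \frac{491034113}{139412975}$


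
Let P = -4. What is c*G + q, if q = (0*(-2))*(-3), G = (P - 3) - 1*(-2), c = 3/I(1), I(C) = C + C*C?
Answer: -15/2 ≈ -7.5000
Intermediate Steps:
I(C) = C + C**2
c = 3/2 (c = 3/((1*(1 + 1))) = 3/((1*2)) = 3/2 ≈ 1.5000)
G = -5 (G = (-4 - 3) - 1*(-2) = -7 + 2 = -5)
q = 0 (q = 0*(-3) = 0)
c*G + q = (3/2)*(-5) + 0 = -15/2 + 0 = -15/2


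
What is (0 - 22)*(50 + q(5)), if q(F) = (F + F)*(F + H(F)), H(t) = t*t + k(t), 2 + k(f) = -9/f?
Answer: -6864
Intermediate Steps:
k(f) = -2 - 9/f
H(t) = -2 + t**2 - 9/t (H(t) = t*t + (-2 - 9/t) = t**2 + (-2 - 9/t) = -2 + t**2 - 9/t)
q(F) = 2*F*(-2 + F + F**2 - 9/F) (q(F) = (F + F)*(F + (-2 + F**2 - 9/F)) = (2*F)*(-2 + F + F**2 - 9/F) = 2*F*(-2 + F + F**2 - 9/F))
(0 - 22)*(50 + q(5)) = (0 - 22)*(50 + (-18 + 2*5*(-2 + 5 + 5**2))) = -22*(50 + (-18 + 2*5*(-2 + 5 + 25))) = -22*(50 + (-18 + 2*5*28)) = -22*(50 + (-18 + 280)) = -22*(50 + 262) = -22*312 = -6864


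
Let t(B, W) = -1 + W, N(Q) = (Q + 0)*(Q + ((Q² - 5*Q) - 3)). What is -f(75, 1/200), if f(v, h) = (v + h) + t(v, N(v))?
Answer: -79844801/200 ≈ -3.9922e+5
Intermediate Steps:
N(Q) = Q*(-3 + Q² - 4*Q) (N(Q) = Q*(Q + (-3 + Q² - 5*Q)) = Q*(-3 + Q² - 4*Q))
f(v, h) = -1 + h + v + v*(-3 + v² - 4*v) (f(v, h) = (v + h) + (-1 + v*(-3 + v² - 4*v)) = (h + v) + (-1 + v*(-3 + v² - 4*v)) = -1 + h + v + v*(-3 + v² - 4*v))
-f(75, 1/200) = -(-1 + 1/200 + 75 - 1*75*(3 - 1*75² + 4*75)) = -(-1 + 1/200 + 75 - 1*75*(3 - 1*5625 + 300)) = -(-1 + 1/200 + 75 - 1*75*(3 - 5625 + 300)) = -(-1 + 1/200 + 75 - 1*75*(-5322)) = -(-1 + 1/200 + 75 + 399150) = -1*79844801/200 = -79844801/200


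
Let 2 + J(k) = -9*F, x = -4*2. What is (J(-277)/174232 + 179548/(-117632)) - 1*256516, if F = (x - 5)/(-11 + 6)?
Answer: -821467663623277/3202384160 ≈ -2.5652e+5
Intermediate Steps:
x = -8
F = 13/5 (F = (-8 - 5)/(-11 + 6) = -13/(-5) = -13*(-⅕) = 13/5 ≈ 2.6000)
J(k) = -127/5 (J(k) = -2 - 9*13/5 = -2 - 117/5 = -127/5)
(J(-277)/174232 + 179548/(-117632)) - 1*256516 = (-127/5/174232 + 179548/(-117632)) - 1*256516 = (-127/5*1/174232 + 179548*(-1/117632)) - 256516 = (-127/871160 - 44887/29408) - 256516 = -4888436717/3202384160 - 256516 = -821467663623277/3202384160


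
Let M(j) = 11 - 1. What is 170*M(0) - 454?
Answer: 1246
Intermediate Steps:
M(j) = 10
170*M(0) - 454 = 170*10 - 454 = 1700 - 454 = 1246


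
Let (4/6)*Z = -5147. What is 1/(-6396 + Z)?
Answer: -2/28233 ≈ -7.0839e-5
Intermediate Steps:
Z = -15441/2 (Z = (3/2)*(-5147) = -15441/2 ≈ -7720.5)
1/(-6396 + Z) = 1/(-6396 - 15441/2) = 1/(-28233/2) = -2/28233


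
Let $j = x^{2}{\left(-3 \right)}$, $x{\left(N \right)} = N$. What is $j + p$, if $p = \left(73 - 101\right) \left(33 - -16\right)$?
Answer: $-1363$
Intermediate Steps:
$j = 9$ ($j = \left(-3\right)^{2} = 9$)
$p = -1372$ ($p = - 28 \left(33 + 16\right) = \left(-28\right) 49 = -1372$)
$j + p = 9 - 1372 = -1363$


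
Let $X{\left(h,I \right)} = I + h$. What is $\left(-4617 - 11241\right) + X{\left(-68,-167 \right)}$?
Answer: $-16093$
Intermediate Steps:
$\left(-4617 - 11241\right) + X{\left(-68,-167 \right)} = \left(-4617 - 11241\right) - 235 = -15858 - 235 = -16093$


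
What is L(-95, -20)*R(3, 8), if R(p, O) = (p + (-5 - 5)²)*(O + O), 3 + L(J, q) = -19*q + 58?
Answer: 716880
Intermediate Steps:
L(J, q) = 55 - 19*q (L(J, q) = -3 + (-19*q + 58) = -3 + (58 - 19*q) = 55 - 19*q)
R(p, O) = 2*O*(100 + p) (R(p, O) = (p + (-10)²)*(2*O) = (p + 100)*(2*O) = (100 + p)*(2*O) = 2*O*(100 + p))
L(-95, -20)*R(3, 8) = (55 - 19*(-20))*(2*8*(100 + 3)) = (55 + 380)*(2*8*103) = 435*1648 = 716880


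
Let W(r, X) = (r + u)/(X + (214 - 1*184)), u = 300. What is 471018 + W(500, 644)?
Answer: 158733466/337 ≈ 4.7102e+5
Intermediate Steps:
W(r, X) = (300 + r)/(30 + X) (W(r, X) = (r + 300)/(X + (214 - 1*184)) = (300 + r)/(X + (214 - 184)) = (300 + r)/(X + 30) = (300 + r)/(30 + X))
471018 + W(500, 644) = 471018 + (300 + 500)/(30 + 644) = 471018 + 800/674 = 471018 + (1/674)*800 = 471018 + 400/337 = 158733466/337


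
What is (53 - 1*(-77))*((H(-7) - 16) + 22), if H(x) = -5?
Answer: 130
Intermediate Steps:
(53 - 1*(-77))*((H(-7) - 16) + 22) = (53 - 1*(-77))*((-5 - 16) + 22) = (53 + 77)*(-21 + 22) = 130*1 = 130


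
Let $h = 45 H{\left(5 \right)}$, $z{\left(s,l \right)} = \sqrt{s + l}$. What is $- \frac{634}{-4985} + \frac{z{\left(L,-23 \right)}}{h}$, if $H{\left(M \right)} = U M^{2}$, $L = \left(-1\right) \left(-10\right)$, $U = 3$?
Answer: $\frac{634}{4985} + \frac{i \sqrt{13}}{3375} \approx 0.12718 + 0.0010683 i$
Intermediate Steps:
$L = 10$
$H{\left(M \right)} = 3 M^{2}$
$z{\left(s,l \right)} = \sqrt{l + s}$
$h = 3375$ ($h = 45 \cdot 3 \cdot 5^{2} = 45 \cdot 3 \cdot 25 = 45 \cdot 75 = 3375$)
$- \frac{634}{-4985} + \frac{z{\left(L,-23 \right)}}{h} = - \frac{634}{-4985} + \frac{\sqrt{-23 + 10}}{3375} = \left(-634\right) \left(- \frac{1}{4985}\right) + \sqrt{-13} \cdot \frac{1}{3375} = \frac{634}{4985} + i \sqrt{13} \cdot \frac{1}{3375} = \frac{634}{4985} + \frac{i \sqrt{13}}{3375}$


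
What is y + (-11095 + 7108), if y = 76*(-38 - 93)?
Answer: -13943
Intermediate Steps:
y = -9956 (y = 76*(-131) = -9956)
y + (-11095 + 7108) = -9956 + (-11095 + 7108) = -9956 - 3987 = -13943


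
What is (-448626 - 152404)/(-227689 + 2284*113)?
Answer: -601030/30403 ≈ -19.769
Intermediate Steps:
(-448626 - 152404)/(-227689 + 2284*113) = -601030/(-227689 + 258092) = -601030/30403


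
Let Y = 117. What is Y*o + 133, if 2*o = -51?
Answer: -5701/2 ≈ -2850.5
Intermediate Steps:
o = -51/2 (o = (½)*(-51) = -51/2 ≈ -25.500)
Y*o + 133 = 117*(-51/2) + 133 = -5967/2 + 133 = -5701/2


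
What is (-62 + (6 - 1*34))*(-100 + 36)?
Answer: 5760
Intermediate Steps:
(-62 + (6 - 1*34))*(-100 + 36) = (-62 + (6 - 34))*(-64) = (-62 - 28)*(-64) = -90*(-64) = 5760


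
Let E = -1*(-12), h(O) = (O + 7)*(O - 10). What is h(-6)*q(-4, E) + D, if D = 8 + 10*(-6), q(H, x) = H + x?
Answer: -180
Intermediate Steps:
h(O) = (-10 + O)*(7 + O) (h(O) = (7 + O)*(-10 + O) = (-10 + O)*(7 + O))
E = 12
D = -52 (D = 8 - 60 = -52)
h(-6)*q(-4, E) + D = (-70 + (-6)**2 - 3*(-6))*(-4 + 12) - 52 = (-70 + 36 + 18)*8 - 52 = -16*8 - 52 = -128 - 52 = -180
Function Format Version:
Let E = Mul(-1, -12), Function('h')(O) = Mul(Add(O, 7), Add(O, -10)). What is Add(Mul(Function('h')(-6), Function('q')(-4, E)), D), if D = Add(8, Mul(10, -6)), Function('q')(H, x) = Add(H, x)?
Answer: -180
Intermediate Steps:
Function('h')(O) = Mul(Add(-10, O), Add(7, O)) (Function('h')(O) = Mul(Add(7, O), Add(-10, O)) = Mul(Add(-10, O), Add(7, O)))
E = 12
D = -52 (D = Add(8, -60) = -52)
Add(Mul(Function('h')(-6), Function('q')(-4, E)), D) = Add(Mul(Add(-70, Pow(-6, 2), Mul(-3, -6)), Add(-4, 12)), -52) = Add(Mul(Add(-70, 36, 18), 8), -52) = Add(Mul(-16, 8), -52) = Add(-128, -52) = -180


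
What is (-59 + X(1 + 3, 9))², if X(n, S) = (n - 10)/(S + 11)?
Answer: 351649/100 ≈ 3516.5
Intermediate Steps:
X(n, S) = (-10 + n)/(11 + S)
(-59 + X(1 + 3, 9))² = (-59 + (-10 + (1 + 3))/(11 + 9))² = (-59 + (-10 + 4)/20)² = (-59 + (1/20)*(-6))² = (-59 - 3/10)² = (-593/10)² = 351649/100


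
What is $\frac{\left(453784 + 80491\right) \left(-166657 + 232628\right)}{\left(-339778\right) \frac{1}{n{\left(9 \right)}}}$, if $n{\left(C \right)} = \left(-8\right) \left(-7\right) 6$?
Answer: $- \frac{5921438212200}{169889} \approx -3.4855 \cdot 10^{7}$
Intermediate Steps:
$n{\left(C \right)} = 336$ ($n{\left(C \right)} = 56 \cdot 6 = 336$)
$\frac{\left(453784 + 80491\right) \left(-166657 + 232628\right)}{\left(-339778\right) \frac{1}{n{\left(9 \right)}}} = \frac{\left(453784 + 80491\right) \left(-166657 + 232628\right)}{\left(-339778\right) \frac{1}{336}} = \frac{534275 \cdot 65971}{\left(-339778\right) \frac{1}{336}} = \frac{35246656025}{- \frac{169889}{168}} = 35246656025 \left(- \frac{168}{169889}\right) = - \frac{5921438212200}{169889}$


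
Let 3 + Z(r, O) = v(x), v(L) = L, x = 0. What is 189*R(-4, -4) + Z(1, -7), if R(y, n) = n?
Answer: -759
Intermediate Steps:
Z(r, O) = -3 (Z(r, O) = -3 + 0 = -3)
189*R(-4, -4) + Z(1, -7) = 189*(-4) - 3 = -756 - 3 = -759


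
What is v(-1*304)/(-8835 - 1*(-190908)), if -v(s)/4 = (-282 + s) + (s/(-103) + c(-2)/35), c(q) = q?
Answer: 8408384/656373165 ≈ 0.012810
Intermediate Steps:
v(s) = 39488/35 - 408*s/103 (v(s) = -4*((-282 + s) + (s/(-103) - 2/35)) = -4*((-282 + s) + (s*(-1/103) - 2*1/35)) = -4*((-282 + s) + (-s/103 - 2/35)) = -4*((-282 + s) + (-2/35 - s/103)) = -4*(-9872/35 + 102*s/103) = 39488/35 - 408*s/103)
v(-1*304)/(-8835 - 1*(-190908)) = (39488/35 - (-408)*304/103)/(-8835 - 1*(-190908)) = (39488/35 - 408/103*(-304))/(-8835 + 190908) = (39488/35 + 124032/103)/182073 = (8408384/3605)*(1/182073) = 8408384/656373165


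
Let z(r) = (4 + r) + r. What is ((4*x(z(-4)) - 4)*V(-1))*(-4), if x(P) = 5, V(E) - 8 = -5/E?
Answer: -832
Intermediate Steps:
z(r) = 4 + 2*r
V(E) = 8 - 5/E
((4*x(z(-4)) - 4)*V(-1))*(-4) = ((4*5 - 4)*(8 - 5/(-1)))*(-4) = ((20 - 4)*(8 - 5*(-1)))*(-4) = (16*(8 + 5))*(-4) = (16*13)*(-4) = 208*(-4) = -832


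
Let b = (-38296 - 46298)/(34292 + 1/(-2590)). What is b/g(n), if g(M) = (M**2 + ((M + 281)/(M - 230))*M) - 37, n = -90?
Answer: -200318592/659105606459 ≈ -0.00030393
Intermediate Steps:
g(M) = -37 + M**2 + M*(281 + M)/(-230 + M) (g(M) = (M**2 + ((281 + M)/(-230 + M))*M) - 37 = (M**2 + M*(281 + M)/(-230 + M)) - 37 = -37 + M**2 + M*(281 + M)/(-230 + M))
b = -219098460/88816279 (b = -84594/(34292 - 1/2590) = -84594/88816279/2590 = -84594*2590/88816279 = -219098460/88816279 ≈ -2.4669)
b/g(n) = -219098460*(-230 - 90)/(8510 + (-90)**3 - 229*(-90)**2 + 244*(-90))/88816279 = -219098460*(-320/(8510 - 729000 - 229*8100 - 21960))/88816279 = -219098460*(-320/(8510 - 729000 - 1854900 - 21960))/88816279 = -219098460/(88816279*((-1/320*(-2597350)))) = -219098460/(88816279*259735/32) = -219098460/88816279*32/259735 = -200318592/659105606459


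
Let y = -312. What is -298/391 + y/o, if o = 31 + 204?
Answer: -192022/91885 ≈ -2.0898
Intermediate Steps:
o = 235
-298/391 + y/o = -298/391 - 312/235 = -192022/91885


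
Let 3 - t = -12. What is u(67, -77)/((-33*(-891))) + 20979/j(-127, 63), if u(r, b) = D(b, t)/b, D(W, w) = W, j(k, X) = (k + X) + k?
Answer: -616845346/5615973 ≈ -109.84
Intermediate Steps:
j(k, X) = X + 2*k (j(k, X) = (X + k) + k = X + 2*k)
t = 15 (t = 3 - 1*(-12) = 3 + 12 = 15)
u(r, b) = 1 (u(r, b) = b/b = 1)
u(67, -77)/((-33*(-891))) + 20979/j(-127, 63) = 1/(-33*(-891)) + 20979/(63 + 2*(-127)) = 1/29403 + 20979/(63 - 254) = 1*(1/29403) + 20979/(-191) = 1/29403 + 20979*(-1/191) = 1/29403 - 20979/191 = -616845346/5615973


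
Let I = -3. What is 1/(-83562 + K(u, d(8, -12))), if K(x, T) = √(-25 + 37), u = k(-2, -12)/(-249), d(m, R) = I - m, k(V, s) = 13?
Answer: -13927/1163767972 - √3/3491303916 ≈ -1.1968e-5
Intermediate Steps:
d(m, R) = -3 - m
u = -13/249 (u = 13/(-249) = 13*(-1/249) = -13/249 ≈ -0.052209)
K(x, T) = 2*√3 (K(x, T) = √12 = 2*√3)
1/(-83562 + K(u, d(8, -12))) = 1/(-83562 + 2*√3)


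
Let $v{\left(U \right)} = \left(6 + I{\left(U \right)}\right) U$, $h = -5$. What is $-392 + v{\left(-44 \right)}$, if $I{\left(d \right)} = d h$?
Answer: $-10336$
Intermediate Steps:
$I{\left(d \right)} = - 5 d$ ($I{\left(d \right)} = d \left(-5\right) = - 5 d$)
$v{\left(U \right)} = U \left(6 - 5 U\right)$ ($v{\left(U \right)} = \left(6 - 5 U\right) U = U \left(6 - 5 U\right)$)
$-392 + v{\left(-44 \right)} = -392 - 44 \left(6 - -220\right) = -392 - 44 \left(6 + 220\right) = -392 - 9944 = -10336$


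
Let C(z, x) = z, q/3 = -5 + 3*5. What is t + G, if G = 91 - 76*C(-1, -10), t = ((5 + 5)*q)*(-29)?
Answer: -8533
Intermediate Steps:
q = 30 (q = 3*(-5 + 3*5) = 3*(-5 + 15) = 3*10 = 30)
t = -8700 (t = ((5 + 5)*30)*(-29) = (10*30)*(-29) = 300*(-29) = -8700)
G = 167 (G = 91 - 76*(-1) = 91 + 76 = 167)
t + G = -8700 + 167 = -8533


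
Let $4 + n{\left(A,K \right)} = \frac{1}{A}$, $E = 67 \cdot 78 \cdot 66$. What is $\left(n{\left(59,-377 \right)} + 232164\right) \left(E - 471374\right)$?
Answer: $- \frac{1732150993978}{59} \approx -2.9358 \cdot 10^{10}$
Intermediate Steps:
$E = 344916$ ($E = 5226 \cdot 66 = 344916$)
$n{\left(A,K \right)} = -4 + \frac{1}{A}$
$\left(n{\left(59,-377 \right)} + 232164\right) \left(E - 471374\right) = \left(\left(-4 + \frac{1}{59}\right) + 232164\right) \left(344916 - 471374\right) = \left(\left(-4 + \frac{1}{59}\right) + 232164\right) \left(-126458\right) = \left(- \frac{235}{59} + 232164\right) \left(-126458\right) = \frac{13697441}{59} \left(-126458\right) = - \frac{1732150993978}{59}$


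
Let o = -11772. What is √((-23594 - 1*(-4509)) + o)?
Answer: I*√30857 ≈ 175.66*I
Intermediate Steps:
√((-23594 - 1*(-4509)) + o) = √((-23594 - 1*(-4509)) - 11772) = √((-23594 + 4509) - 11772) = √(-19085 - 11772) = √(-30857) = I*√30857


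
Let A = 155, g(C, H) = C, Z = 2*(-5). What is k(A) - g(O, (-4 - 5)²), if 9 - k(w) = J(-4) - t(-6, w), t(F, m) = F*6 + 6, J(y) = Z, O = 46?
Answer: -57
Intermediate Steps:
Z = -10
J(y) = -10
t(F, m) = 6 + 6*F (t(F, m) = 6*F + 6 = 6 + 6*F)
k(w) = -11 (k(w) = 9 - (-10 - (6 + 6*(-6))) = 9 - (-10 - (6 - 36)) = 9 - (-10 - 1*(-30)) = 9 - (-10 + 30) = 9 - 1*20 = 9 - 20 = -11)
k(A) - g(O, (-4 - 5)²) = -11 - 1*46 = -11 - 46 = -57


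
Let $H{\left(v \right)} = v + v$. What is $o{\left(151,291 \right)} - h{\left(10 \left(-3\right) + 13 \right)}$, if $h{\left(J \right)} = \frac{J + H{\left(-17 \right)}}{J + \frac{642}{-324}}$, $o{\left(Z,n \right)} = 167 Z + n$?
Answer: $\frac{26142946}{1025} \approx 25505.0$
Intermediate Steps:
$H{\left(v \right)} = 2 v$
$o{\left(Z,n \right)} = n + 167 Z$
$h{\left(J \right)} = \frac{-34 + J}{- \frac{107}{54} + J}$ ($h{\left(J \right)} = \frac{J + 2 \left(-17\right)}{J + \frac{642}{-324}} = \frac{J - 34}{J + 642 \left(- \frac{1}{324}\right)} = \frac{-34 + J}{J - \frac{107}{54}} = \frac{-34 + J}{- \frac{107}{54} + J}$)
$o{\left(151,291 \right)} - h{\left(10 \left(-3\right) + 13 \right)} = \left(291 + 167 \cdot 151\right) - \frac{54 \left(-34 + \left(10 \left(-3\right) + 13\right)\right)}{-107 + 54 \left(10 \left(-3\right) + 13\right)} = \left(291 + 25217\right) - \frac{54 \left(-34 + \left(-30 + 13\right)\right)}{-107 + 54 \left(-30 + 13\right)} = 25508 - \frac{54 \left(-34 - 17\right)}{-107 + 54 \left(-17\right)} = 25508 - 54 \frac{1}{-107 - 918} \left(-51\right) = 25508 - 54 \frac{1}{-1025} \left(-51\right) = 25508 - 54 \left(- \frac{1}{1025}\right) \left(-51\right) = 25508 - \frac{2754}{1025} = \frac{26142946}{1025}$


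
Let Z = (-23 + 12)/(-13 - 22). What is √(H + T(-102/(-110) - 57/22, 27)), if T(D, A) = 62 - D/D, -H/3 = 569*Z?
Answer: I*√582470/35 ≈ 21.806*I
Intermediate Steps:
Z = 11/35 (Z = -11/(-35) = -11*(-1/35) = 11/35 ≈ 0.31429)
H = -18777/35 (H = -1707*11/35 = -3*6259/35 = -18777/35 ≈ -536.49)
T(D, A) = 61 (T(D, A) = 62 - 1*1 = 62 - 1 = 61)
√(H + T(-102/(-110) - 57/22, 27)) = √(-18777/35 + 61) = √(-16642/35) = I*√582470/35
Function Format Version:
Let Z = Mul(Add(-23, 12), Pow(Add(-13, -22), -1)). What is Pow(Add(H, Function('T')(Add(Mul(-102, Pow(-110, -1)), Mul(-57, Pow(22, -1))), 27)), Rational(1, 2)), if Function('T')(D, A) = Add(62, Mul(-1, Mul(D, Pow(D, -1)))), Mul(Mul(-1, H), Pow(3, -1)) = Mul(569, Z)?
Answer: Mul(Rational(1, 35), I, Pow(582470, Rational(1, 2))) ≈ Mul(21.806, I)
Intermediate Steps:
Z = Rational(11, 35) (Z = Mul(-11, Pow(-35, -1)) = Mul(-11, Rational(-1, 35)) = Rational(11, 35) ≈ 0.31429)
H = Rational(-18777, 35) (H = Mul(-3, Mul(569, Rational(11, 35))) = Mul(-3, Rational(6259, 35)) = Rational(-18777, 35) ≈ -536.49)
Function('T')(D, A) = 61 (Function('T')(D, A) = Add(62, Mul(-1, 1)) = Add(62, -1) = 61)
Pow(Add(H, Function('T')(Add(Mul(-102, Pow(-110, -1)), Mul(-57, Pow(22, -1))), 27)), Rational(1, 2)) = Pow(Add(Rational(-18777, 35), 61), Rational(1, 2)) = Pow(Rational(-16642, 35), Rational(1, 2)) = Mul(Rational(1, 35), I, Pow(582470, Rational(1, 2)))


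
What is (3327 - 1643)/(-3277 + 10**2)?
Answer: -1684/3177 ≈ -0.53006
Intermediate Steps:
(3327 - 1643)/(-3277 + 10**2) = 1684/(-3277 + 100) = 1684/(-3177) = 1684*(-1/3177) = -1684/3177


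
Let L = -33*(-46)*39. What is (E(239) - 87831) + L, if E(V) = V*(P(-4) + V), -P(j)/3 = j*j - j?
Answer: 14152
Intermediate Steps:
P(j) = -3*j² + 3*j (P(j) = -3*(j*j - j) = -3*(j² - j) = -3*j² + 3*j)
L = 59202 (L = 1518*39 = 59202)
E(V) = V*(-60 + V) (E(V) = V*(3*(-4)*(1 - 1*(-4)) + V) = V*(3*(-4)*(1 + 4) + V) = V*(3*(-4)*5 + V) = V*(-60 + V))
(E(239) - 87831) + L = (239*(-60 + 239) - 87831) + 59202 = (239*179 - 87831) + 59202 = (42781 - 87831) + 59202 = -45050 + 59202 = 14152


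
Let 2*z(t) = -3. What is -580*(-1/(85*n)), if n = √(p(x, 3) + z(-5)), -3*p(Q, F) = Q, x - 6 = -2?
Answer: -116*I*√102/289 ≈ -4.0538*I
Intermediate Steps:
x = 4 (x = 6 - 2 = 4)
z(t) = -3/2 (z(t) = (½)*(-3) = -3/2)
p(Q, F) = -Q/3
n = I*√102/6 (n = √(-⅓*4 - 3/2) = √(-4/3 - 3/2) = √(-17/6) = I*√102/6 ≈ 1.6833*I)
-580*(-1/(85*n)) = -580*I*√102/1445 = -116*I*√102/289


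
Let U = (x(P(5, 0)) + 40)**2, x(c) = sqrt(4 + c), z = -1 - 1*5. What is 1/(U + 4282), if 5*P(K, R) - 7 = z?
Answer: 147155/865511761 - 400*sqrt(105)/865511761 ≈ 0.00016529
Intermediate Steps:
z = -6 (z = -1 - 5 = -6)
P(K, R) = 1/5 (P(K, R) = 7/5 + (1/5)*(-6) = 7/5 - 6/5 = 1/5)
U = (40 + sqrt(105)/5)**2 (U = (sqrt(4 + 1/5) + 40)**2 = (sqrt(21/5) + 40)**2 = (sqrt(105)/5 + 40)**2 = (40 + sqrt(105)/5)**2 ≈ 1768.2)
1/(U + 4282) = 1/((200 + sqrt(105))**2/25 + 4282) = 1/(4282 + (200 + sqrt(105))**2/25)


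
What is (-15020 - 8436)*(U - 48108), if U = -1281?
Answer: 1158468384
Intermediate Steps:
(-15020 - 8436)*(U - 48108) = (-15020 - 8436)*(-1281 - 48108) = -23456*(-49389) = 1158468384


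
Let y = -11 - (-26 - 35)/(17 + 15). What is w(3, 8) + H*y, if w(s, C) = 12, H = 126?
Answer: -18141/16 ≈ -1133.8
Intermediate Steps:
y = -291/32 (y = -11 - (-61)/32 = -11 - 1*(-61/32) = -11 + 61/32 = -291/32 ≈ -9.0938)
w(3, 8) + H*y = 12 + 126*(-291/32) = 12 - 18333/16 = -18141/16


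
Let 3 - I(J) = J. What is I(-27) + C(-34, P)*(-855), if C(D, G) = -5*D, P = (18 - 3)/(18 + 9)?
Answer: -145320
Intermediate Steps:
P = 5/9 (P = 15/27 = 15*(1/27) = 5/9 ≈ 0.55556)
I(J) = 3 - J
I(-27) + C(-34, P)*(-855) = (3 - 1*(-27)) - 5*(-34)*(-855) = (3 + 27) + 170*(-855) = 30 - 145350 = -145320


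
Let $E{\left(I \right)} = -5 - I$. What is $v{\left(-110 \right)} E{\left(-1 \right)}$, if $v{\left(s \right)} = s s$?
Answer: $-48400$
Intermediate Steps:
$v{\left(s \right)} = s^{2}$
$v{\left(-110 \right)} E{\left(-1 \right)} = \left(-110\right)^{2} \left(-5 - -1\right) = 12100 \left(-5 + 1\right) = 12100 \left(-4\right) = -48400$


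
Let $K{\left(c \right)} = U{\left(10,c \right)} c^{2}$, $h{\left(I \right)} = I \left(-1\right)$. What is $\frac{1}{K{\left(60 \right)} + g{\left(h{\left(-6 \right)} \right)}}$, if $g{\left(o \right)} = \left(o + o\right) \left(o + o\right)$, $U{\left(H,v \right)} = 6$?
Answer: $\frac{1}{21744} \approx 4.599 \cdot 10^{-5}$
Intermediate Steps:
$h{\left(I \right)} = - I$
$K{\left(c \right)} = 6 c^{2}$
$g{\left(o \right)} = 4 o^{2}$ ($g{\left(o \right)} = 2 o 2 o = 4 o^{2}$)
$\frac{1}{K{\left(60 \right)} + g{\left(h{\left(-6 \right)} \right)}} = \frac{1}{6 \cdot 60^{2} + 4 \left(\left(-1\right) \left(-6\right)\right)^{2}} = \frac{1}{6 \cdot 3600 + 4 \cdot 6^{2}} = \frac{1}{21600 + 4 \cdot 36} = \frac{1}{21600 + 144} = \frac{1}{21744}$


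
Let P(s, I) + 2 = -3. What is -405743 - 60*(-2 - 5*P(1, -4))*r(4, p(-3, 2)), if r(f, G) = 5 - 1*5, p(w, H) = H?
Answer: -405743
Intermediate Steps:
r(f, G) = 0 (r(f, G) = 5 - 5 = 0)
P(s, I) = -5 (P(s, I) = -2 - 3 = -5)
-405743 - 60*(-2 - 5*P(1, -4))*r(4, p(-3, 2)) = -405743 - 60*(-2 - 5*(-5))*0 = -405743 - 60*(-2 + 25)*0 = -405743 - 60*23*0 = -405743 - 1380*0 = -405743 - 1*0 = -405743 + 0 = -405743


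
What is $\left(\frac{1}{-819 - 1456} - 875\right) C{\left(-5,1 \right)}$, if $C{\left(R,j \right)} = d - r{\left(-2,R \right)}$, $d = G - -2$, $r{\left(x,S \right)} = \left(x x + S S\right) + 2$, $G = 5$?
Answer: $\frac{47775024}{2275} \approx 21000.0$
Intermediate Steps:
$r{\left(x,S \right)} = 2 + S^{2} + x^{2}$ ($r{\left(x,S \right)} = \left(x^{2} + S^{2}\right) + 2 = \left(S^{2} + x^{2}\right) + 2 = 2 + S^{2} + x^{2}$)
$d = 7$ ($d = 5 - -2 = 5 + 2 = 7$)
$C{\left(R,j \right)} = 1 - R^{2}$ ($C{\left(R,j \right)} = 7 - \left(2 + R^{2} + \left(-2\right)^{2}\right) = 7 - \left(2 + R^{2} + 4\right) = 7 - \left(6 + R^{2}\right) = 1 - R^{2}$)
$\left(\frac{1}{-819 - 1456} - 875\right) C{\left(-5,1 \right)} = \left(\frac{1}{-819 - 1456} - 875\right) \left(1 - \left(-5\right)^{2}\right) = \left(\frac{1}{-2275} - 875\right) \left(1 - 25\right) = \left(- \frac{1}{2275} - 875\right) \left(1 - 25\right) = \left(- \frac{1990626}{2275}\right) \left(-24\right) = \frac{47775024}{2275}$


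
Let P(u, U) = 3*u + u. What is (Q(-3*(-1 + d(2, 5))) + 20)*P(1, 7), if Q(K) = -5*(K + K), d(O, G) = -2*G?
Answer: -1240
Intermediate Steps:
P(u, U) = 4*u
Q(K) = -10*K
(Q(-3*(-1 + d(2, 5))) + 20)*P(1, 7) = (-(-30)*(-1 - 2*5) + 20)*(4*1) = (-(-30)*(-1 - 10) + 20)*4 = (-(-30)*(-11) + 20)*4 = (-10*33 + 20)*4 = (-330 + 20)*4 = -310*4 = -1240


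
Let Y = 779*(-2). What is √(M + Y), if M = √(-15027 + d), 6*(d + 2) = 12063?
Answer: √(-6232 + 6*I*√5786)/2 ≈ 1.4444 + 39.498*I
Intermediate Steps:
d = 4017/2 (d = -2 + (⅙)*12063 = -2 + 4021/2 = 4017/2 ≈ 2008.5)
M = 3*I*√5786/2 (M = √(-15027 + 4017/2) = √(-26037/2) = 3*I*√5786/2 ≈ 114.1*I)
Y = -1558
√(M + Y) = √(3*I*√5786/2 - 1558) = √(-1558 + 3*I*√5786/2)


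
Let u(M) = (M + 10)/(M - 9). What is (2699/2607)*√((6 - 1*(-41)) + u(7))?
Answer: 2699*√154/5214 ≈ 6.4238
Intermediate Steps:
u(M) = (10 + M)/(-9 + M)
(2699/2607)*√((6 - 1*(-41)) + u(7)) = (2699/2607)*√((6 - 1*(-41)) + (10 + 7)/(-9 + 7)) = (2699*(1/2607))*√((6 + 41) + 17/(-2)) = 2699*√(47 - ½*17)/2607 = 2699*√(47 - 17/2)/2607 = 2699*√(77/2)/2607 = 2699*(√154/2)/2607 = 2699*√154/5214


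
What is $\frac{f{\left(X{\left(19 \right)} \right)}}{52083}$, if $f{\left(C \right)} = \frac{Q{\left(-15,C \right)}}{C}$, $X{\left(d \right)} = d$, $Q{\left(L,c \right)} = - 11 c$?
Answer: $- \frac{11}{52083} \approx -0.0002112$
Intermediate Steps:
$f{\left(C \right)} = -11$ ($f{\left(C \right)} = \frac{\left(-11\right) C}{C} = -11$)
$\frac{f{\left(X{\left(19 \right)} \right)}}{52083} = - \frac{11}{52083}$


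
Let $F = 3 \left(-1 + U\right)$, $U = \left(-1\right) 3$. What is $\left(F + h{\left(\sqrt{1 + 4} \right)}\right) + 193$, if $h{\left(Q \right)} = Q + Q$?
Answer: $181 + 2 \sqrt{5} \approx 185.47$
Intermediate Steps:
$U = -3$
$F = -12$ ($F = 3 \left(-1 - 3\right) = 3 \left(-4\right) = -12$)
$h{\left(Q \right)} = 2 Q$
$\left(F + h{\left(\sqrt{1 + 4} \right)}\right) + 193 = \left(-12 + 2 \sqrt{1 + 4}\right) + 193 = \left(-12 + 2 \sqrt{5}\right) + 193 = 181 + 2 \sqrt{5}$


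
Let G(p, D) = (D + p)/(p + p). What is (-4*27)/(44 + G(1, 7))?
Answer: -9/4 ≈ -2.2500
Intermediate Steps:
G(p, D) = (D + p)/(2*p) (G(p, D) = (D + p)/((2*p)) = (D + p)*(1/(2*p)) = (D + p)/(2*p))
(-4*27)/(44 + G(1, 7)) = (-4*27)/(44 + (1/2)*(7 + 1)/1) = -108/(44 + (1/2)*1*8) = -108/(44 + 4) = -108/48 = -108*1/48 = -9/4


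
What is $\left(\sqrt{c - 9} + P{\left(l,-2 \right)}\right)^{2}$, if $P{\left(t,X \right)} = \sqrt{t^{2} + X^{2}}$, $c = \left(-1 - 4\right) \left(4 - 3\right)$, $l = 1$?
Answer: $-9 + 2 i \sqrt{70} \approx -9.0 + 16.733 i$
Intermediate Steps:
$c = -5$ ($c = \left(-5\right) 1 = -5$)
$P{\left(t,X \right)} = \sqrt{X^{2} + t^{2}}$
$\left(\sqrt{c - 9} + P{\left(l,-2 \right)}\right)^{2} = \left(\sqrt{-5 - 9} + \sqrt{\left(-2\right)^{2} + 1^{2}}\right)^{2} = \left(\sqrt{-14} + \sqrt{4 + 1}\right)^{2} = \left(i \sqrt{14} + \sqrt{5}\right)^{2} = \left(\sqrt{5} + i \sqrt{14}\right)^{2}$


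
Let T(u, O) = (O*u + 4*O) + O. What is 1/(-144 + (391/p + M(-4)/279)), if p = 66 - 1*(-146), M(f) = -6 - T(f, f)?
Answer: -59148/8408647 ≈ -0.0070342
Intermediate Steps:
T(u, O) = 5*O + O*u (T(u, O) = (4*O + O*u) + O = 5*O + O*u)
M(f) = -6 - f*(5 + f)
p = 212 (p = 66 + 146 = 212)
1/(-144 + (391/p + M(-4)/279)) = 1/(-144 + (391/212 + (-6 - 1*(-4)*(5 - 4))/279)) = 1/(-144 + (391*(1/212) + (-6 - 1*(-4)*1)*(1/279))) = 1/(-144 + (391/212 + (-6 + 4)*(1/279))) = 1/(-144 + (391/212 - 2*1/279)) = 1/(-144 + (391/212 - 2/279)) = 1/(-144 + 108665/59148) = 1/(-8408647/59148) = -59148/8408647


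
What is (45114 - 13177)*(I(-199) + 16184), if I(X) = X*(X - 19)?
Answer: 1902359342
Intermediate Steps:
I(X) = X*(-19 + X)
(45114 - 13177)*(I(-199) + 16184) = (45114 - 13177)*(-199*(-19 - 199) + 16184) = 31937*(-199*(-218) + 16184) = 31937*(43382 + 16184) = 31937*59566 = 1902359342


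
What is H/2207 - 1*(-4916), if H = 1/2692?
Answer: 29207155505/5941244 ≈ 4916.0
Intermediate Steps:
H = 1/2692 ≈ 0.00037147
H/2207 - 1*(-4916) = (1/2692)/2207 - 1*(-4916) = (1/2692)*(1/2207) + 4916 = 1/5941244 + 4916 = 29207155505/5941244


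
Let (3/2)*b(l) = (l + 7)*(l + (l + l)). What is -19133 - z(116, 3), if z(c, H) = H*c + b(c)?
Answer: -48017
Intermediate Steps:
b(l) = 2*l*(7 + l) (b(l) = 2*((l + 7)*(l + (l + l)))/3 = 2*((7 + l)*(l + 2*l))/3 = 2*((7 + l)*(3*l))/3 = 2*(3*l*(7 + l))/3 = 2*l*(7 + l))
z(c, H) = H*c + 2*c*(7 + c)
-19133 - z(116, 3) = -19133 - 116*(14 + 3 + 2*116) = -19133 - 116*(14 + 3 + 232) = -19133 - 116*249 = -19133 - 1*28884 = -19133 - 28884 = -48017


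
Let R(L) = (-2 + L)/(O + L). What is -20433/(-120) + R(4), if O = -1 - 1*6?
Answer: 20353/120 ≈ 169.61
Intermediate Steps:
O = -7 (O = -1 - 6 = -7)
R(L) = (-2 + L)/(-7 + L)
-20433/(-120) + R(4) = -20433/(-120) + (-2 + 4)/(-7 + 4) = -20433*(-1)/120 + 2/(-3) = -139*(-49/40) - ⅓*2 = 6811/40 - ⅔ = 20353/120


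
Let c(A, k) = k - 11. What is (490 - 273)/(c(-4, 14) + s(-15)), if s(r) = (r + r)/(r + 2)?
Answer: 2821/69 ≈ 40.884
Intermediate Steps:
s(r) = 2*r/(2 + r) (s(r) = (2*r)/(2 + r) = 2*r/(2 + r))
c(A, k) = -11 + k
(490 - 273)/(c(-4, 14) + s(-15)) = (490 - 273)/((-11 + 14) + 2*(-15)/(2 - 15)) = 217/(3 + 2*(-15)/(-13)) = 217/(3 + 2*(-15)*(-1/13)) = 217/(3 + 30/13) = 217/(69/13) = (13/69)*217 = 2821/69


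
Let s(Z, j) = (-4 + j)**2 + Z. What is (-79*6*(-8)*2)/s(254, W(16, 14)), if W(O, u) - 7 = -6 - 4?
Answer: 2528/101 ≈ 25.030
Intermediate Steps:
W(O, u) = -3 (W(O, u) = 7 + (-6 - 4) = 7 - 10 = -3)
s(Z, j) = Z + (-4 + j)**2
(-79*6*(-8)*2)/s(254, W(16, 14)) = (-79*6*(-8)*2)/(254 + (-4 - 3)**2) = (-(-3792)*2)/(254 + (-7)**2) = (-79*(-96))/(254 + 49) = 7584/303 = 7584*(1/303) = 2528/101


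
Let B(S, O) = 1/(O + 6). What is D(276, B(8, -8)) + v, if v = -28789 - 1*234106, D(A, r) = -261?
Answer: -263156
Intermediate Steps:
B(S, O) = 1/(6 + O)
v = -262895 (v = -28789 - 234106 = -262895)
D(276, B(8, -8)) + v = -261 - 262895 = -263156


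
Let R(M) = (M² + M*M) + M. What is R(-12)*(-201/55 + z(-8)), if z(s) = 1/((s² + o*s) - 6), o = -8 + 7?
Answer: -55246/55 ≈ -1004.5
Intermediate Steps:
o = -1
R(M) = M + 2*M² (R(M) = (M² + M²) + M = 2*M² + M = M + 2*M²)
z(s) = 1/(-6 + s² - s) (z(s) = 1/((s² - s) - 6) = 1/(-6 + s² - s))
R(-12)*(-201/55 + z(-8)) = (-12*(1 + 2*(-12)))*(-201/55 + 1/(-6 + (-8)² - 1*(-8))) = (-12*(1 - 24))*(-201*1/55 + 1/(-6 + 64 + 8)) = (-12*(-23))*(-201/55 + 1/66) = 276*(-201/55 + 1/66) = 276*(-1201/330) = -55246/55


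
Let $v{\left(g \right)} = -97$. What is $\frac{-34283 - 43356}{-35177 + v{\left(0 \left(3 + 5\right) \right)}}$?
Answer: $\frac{77639}{35274} \approx 2.201$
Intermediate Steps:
$\frac{-34283 - 43356}{-35177 + v{\left(0 \left(3 + 5\right) \right)}} = \frac{-34283 - 43356}{-35177 - 97} = - \frac{77639}{-35274} = \left(-77639\right) \left(- \frac{1}{35274}\right) = \frac{77639}{35274}$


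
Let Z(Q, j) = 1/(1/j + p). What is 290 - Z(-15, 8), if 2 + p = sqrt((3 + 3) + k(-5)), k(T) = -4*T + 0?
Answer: 417190/1439 - 64*sqrt(26)/1439 ≈ 289.69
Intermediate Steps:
k(T) = -4*T
p = -2 + sqrt(26) (p = -2 + sqrt((3 + 3) - 4*(-5)) = -2 + sqrt(6 + 20) = -2 + sqrt(26) ≈ 3.0990)
Z(Q, j) = 1/(-2 + sqrt(26) + 1/j) (Z(Q, j) = 1/(1/j + (-2 + sqrt(26))) = 1/(-2 + sqrt(26) + 1/j))
290 - Z(-15, 8) = 290 - (-1)*8/(-1 + 8*(2 - sqrt(26))) = 290 - (-1)*8/(-1 + (16 - 8*sqrt(26))) = 290 - (-1)*8/(15 - 8*sqrt(26)) = 290 - (-8)/(15 - 8*sqrt(26)) = 290 + 8/(15 - 8*sqrt(26))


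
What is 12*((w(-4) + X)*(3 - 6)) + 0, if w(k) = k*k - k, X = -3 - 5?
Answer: -432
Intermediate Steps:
X = -8
w(k) = k² - k
12*((w(-4) + X)*(3 - 6)) + 0 = 12*((-4*(-1 - 4) - 8)*(3 - 6)) + 0 = 12*((-4*(-5) - 8)*(-3)) + 0 = 12*((20 - 8)*(-3)) + 0 = 12*(12*(-3)) + 0 = 12*(-36) + 0 = -432 + 0 = -432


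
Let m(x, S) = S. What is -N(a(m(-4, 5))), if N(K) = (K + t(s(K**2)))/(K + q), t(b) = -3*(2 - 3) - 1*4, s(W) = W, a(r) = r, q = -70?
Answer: 4/65 ≈ 0.061538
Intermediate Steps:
t(b) = -1 (t(b) = -3*(-1) - 4 = 3 - 4 = -1)
N(K) = (-1 + K)/(-70 + K) (N(K) = (K - 1)/(K - 70) = (-1 + K)/(-70 + K))
-N(a(m(-4, 5))) = -(-1 + 5)/(-70 + 5) = -4/(-65) = -(-1)*4/65 = -1*(-4/65) = 4/65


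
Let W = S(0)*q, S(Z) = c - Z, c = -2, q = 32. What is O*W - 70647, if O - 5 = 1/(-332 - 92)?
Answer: -3761243/53 ≈ -70967.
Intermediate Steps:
S(Z) = -2 - Z
O = 2119/424 (O = 5 + 1/(-332 - 92) = 5 + 1/(-424) = 5 - 1/424 = 2119/424 ≈ 4.9976)
W = -64 (W = (-2 - 1*0)*32 = (-2 + 0)*32 = -2*32 = -64)
O*W - 70647 = (2119/424)*(-64) - 70647 = -16952/53 - 70647 = -3761243/53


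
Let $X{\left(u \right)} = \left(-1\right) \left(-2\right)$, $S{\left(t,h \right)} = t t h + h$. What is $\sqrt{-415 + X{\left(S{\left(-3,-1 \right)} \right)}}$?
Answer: $i \sqrt{413} \approx 20.322 i$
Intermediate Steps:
$S{\left(t,h \right)} = h + h t^{2}$ ($S{\left(t,h \right)} = t^{2} h + h = h t^{2} + h = h + h t^{2}$)
$X{\left(u \right)} = 2$
$\sqrt{-415 + X{\left(S{\left(-3,-1 \right)} \right)}} = \sqrt{-415 + 2} = \sqrt{-413} = i \sqrt{413}$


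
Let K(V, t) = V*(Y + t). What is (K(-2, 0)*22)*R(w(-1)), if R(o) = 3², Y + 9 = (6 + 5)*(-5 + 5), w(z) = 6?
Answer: 3564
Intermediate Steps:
Y = -9 (Y = -9 + (6 + 5)*(-5 + 5) = -9 + 11*0 = -9 + 0 = -9)
R(o) = 9
K(V, t) = V*(-9 + t)
(K(-2, 0)*22)*R(w(-1)) = (-2*(-9 + 0)*22)*9 = (-2*(-9)*22)*9 = (18*22)*9 = 396*9 = 3564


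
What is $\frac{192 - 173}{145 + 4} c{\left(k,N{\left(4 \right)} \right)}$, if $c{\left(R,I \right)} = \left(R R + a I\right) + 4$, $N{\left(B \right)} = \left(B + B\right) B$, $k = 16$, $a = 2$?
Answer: $\frac{6156}{149} \approx 41.315$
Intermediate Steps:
$N{\left(B \right)} = 2 B^{2}$ ($N{\left(B \right)} = 2 B B = 2 B^{2}$)
$c{\left(R,I \right)} = 4 + R^{2} + 2 I$ ($c{\left(R,I \right)} = \left(R R + 2 I\right) + 4 = \left(R^{2} + 2 I\right) + 4 = 4 + R^{2} + 2 I$)
$\frac{192 - 173}{145 + 4} c{\left(k,N{\left(4 \right)} \right)} = \frac{192 - 173}{145 + 4} \left(4 + 16^{2} + 2 \cdot 2 \cdot 4^{2}\right) = \frac{19}{149} \left(4 + 256 + 2 \cdot 2 \cdot 16\right) = 19 \cdot \frac{1}{149} \left(4 + 256 + 2 \cdot 32\right) = \frac{19 \left(4 + 256 + 64\right)}{149} = \frac{19}{149} \cdot 324 = \frac{6156}{149}$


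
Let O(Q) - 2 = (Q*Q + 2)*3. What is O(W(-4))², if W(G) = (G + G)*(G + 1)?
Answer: 3013696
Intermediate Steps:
W(G) = 2*G*(1 + G) (W(G) = (2*G)*(1 + G) = 2*G*(1 + G))
O(Q) = 8 + 3*Q² (O(Q) = 2 + (Q*Q + 2)*3 = 2 + (Q² + 2)*3 = 2 + (2 + Q²)*3 = 2 + (6 + 3*Q²) = 8 + 3*Q²)
O(W(-4))² = (8 + 3*(2*(-4)*(1 - 4))²)² = (8 + 3*(2*(-4)*(-3))²)² = (8 + 3*24²)² = (8 + 3*576)² = (8 + 1728)² = 1736² = 3013696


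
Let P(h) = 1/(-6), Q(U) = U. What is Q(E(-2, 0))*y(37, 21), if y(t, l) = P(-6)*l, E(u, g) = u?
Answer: 7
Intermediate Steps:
P(h) = -⅙
y(t, l) = -l/6
Q(E(-2, 0))*y(37, 21) = -(-1)*21/3 = -2*(-7/2) = 7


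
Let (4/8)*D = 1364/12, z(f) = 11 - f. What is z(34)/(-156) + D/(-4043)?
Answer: 1475/16172 ≈ 0.091207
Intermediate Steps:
D = 682/3 (D = 2*(1364/12) = 2*(1364*(1/12)) = 2*(341/3) = 682/3 ≈ 227.33)
z(34)/(-156) + D/(-4043) = (11 - 1*34)/(-156) + (682/3)/(-4043) = (11 - 34)*(-1/156) + (682/3)*(-1/4043) = -23*(-1/156) - 682/12129 = 23/156 - 682/12129 = 1475/16172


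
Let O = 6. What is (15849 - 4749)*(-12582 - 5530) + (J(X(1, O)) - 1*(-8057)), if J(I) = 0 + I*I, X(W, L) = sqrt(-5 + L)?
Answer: -201035142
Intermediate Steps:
J(I) = I**2 (J(I) = 0 + I**2 = I**2)
(15849 - 4749)*(-12582 - 5530) + (J(X(1, O)) - 1*(-8057)) = (15849 - 4749)*(-12582 - 5530) + ((sqrt(-5 + 6))**2 - 1*(-8057)) = 11100*(-18112) + ((sqrt(1))**2 + 8057) = -201043200 + (1**2 + 8057) = -201043200 + (1 + 8057) = -201043200 + 8058 = -201035142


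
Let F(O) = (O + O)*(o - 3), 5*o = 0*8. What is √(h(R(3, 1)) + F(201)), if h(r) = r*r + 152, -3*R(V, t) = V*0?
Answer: I*√1054 ≈ 32.465*I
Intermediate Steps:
R(V, t) = 0 (R(V, t) = -V*0/3 = -⅓*0 = 0)
o = 0 (o = (0*8)/5 = (⅕)*0 = 0)
h(r) = 152 + r² (h(r) = r² + 152 = 152 + r²)
F(O) = -6*O (F(O) = (O + O)*(0 - 3) = (2*O)*(-3) = -6*O)
√(h(R(3, 1)) + F(201)) = √((152 + 0²) - 6*201) = √((152 + 0) - 1206) = √(152 - 1206) = √(-1054) = I*√1054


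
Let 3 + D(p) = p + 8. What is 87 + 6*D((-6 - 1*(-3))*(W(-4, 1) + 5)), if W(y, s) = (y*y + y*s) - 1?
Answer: -171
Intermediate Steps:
W(y, s) = -1 + y² + s*y (W(y, s) = (y² + s*y) - 1 = -1 + y² + s*y)
D(p) = 5 + p (D(p) = -3 + (p + 8) = -3 + (8 + p) = 5 + p)
87 + 6*D((-6 - 1*(-3))*(W(-4, 1) + 5)) = 87 + 6*(5 + (-6 - 1*(-3))*((-1 + (-4)² + 1*(-4)) + 5)) = 87 + 6*(5 + (-6 + 3)*((-1 + 16 - 4) + 5)) = 87 + 6*(5 - 3*(11 + 5)) = 87 + 6*(5 - 3*16) = 87 + 6*(5 - 48) = 87 + 6*(-43) = 87 - 258 = -171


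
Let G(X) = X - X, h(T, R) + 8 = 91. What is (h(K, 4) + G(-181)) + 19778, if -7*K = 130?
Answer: 19861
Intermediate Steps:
K = -130/7 (K = -1/7*130 = -130/7 ≈ -18.571)
h(T, R) = 83 (h(T, R) = -8 + 91 = 83)
G(X) = 0
(h(K, 4) + G(-181)) + 19778 = (83 + 0) + 19778 = 83 + 19778 = 19861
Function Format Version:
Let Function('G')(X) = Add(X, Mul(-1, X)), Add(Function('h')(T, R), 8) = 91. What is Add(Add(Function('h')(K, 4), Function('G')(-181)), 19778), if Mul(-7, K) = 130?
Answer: 19861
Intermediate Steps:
K = Rational(-130, 7) (K = Mul(Rational(-1, 7), 130) = Rational(-130, 7) ≈ -18.571)
Function('h')(T, R) = 83 (Function('h')(T, R) = Add(-8, 91) = 83)
Function('G')(X) = 0
Add(Add(Function('h')(K, 4), Function('G')(-181)), 19778) = Add(Add(83, 0), 19778) = Add(83, 19778) = 19861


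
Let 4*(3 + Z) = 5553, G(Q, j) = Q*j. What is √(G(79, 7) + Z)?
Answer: √7753/2 ≈ 44.026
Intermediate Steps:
Z = 5541/4 (Z = -3 + (¼)*5553 = -3 + 5553/4 = 5541/4 ≈ 1385.3)
√(G(79, 7) + Z) = √(79*7 + 5541/4) = √(553 + 5541/4) = √(7753/4) = √7753/2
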